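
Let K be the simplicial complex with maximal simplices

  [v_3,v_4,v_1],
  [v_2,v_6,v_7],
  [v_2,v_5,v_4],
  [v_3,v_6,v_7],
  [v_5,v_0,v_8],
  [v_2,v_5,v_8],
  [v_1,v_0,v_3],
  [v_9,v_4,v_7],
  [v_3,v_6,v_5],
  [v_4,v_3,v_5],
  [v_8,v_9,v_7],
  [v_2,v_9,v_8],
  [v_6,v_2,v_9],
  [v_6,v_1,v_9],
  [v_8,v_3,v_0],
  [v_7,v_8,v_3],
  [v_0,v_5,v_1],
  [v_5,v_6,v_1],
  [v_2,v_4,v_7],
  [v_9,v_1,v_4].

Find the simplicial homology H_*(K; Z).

Take the total order v_0 < v_1 < v_2 < v_3 < v_4 < v_5 < v_6 < v_7 < v_8 < v_9 on the vertex set. Then K (dimension 2) consists of the simplices:

  0-simplices (10): [v_0], [v_1], [v_2], [v_3], [v_4], [v_5], [v_6], [v_7], [v_8], [v_9]
  1-simplices (30): (30 of them)
  2-simplices (20): (20 of them)

giving chain groups C_0 ≅ Z^10, C_1 ≅ Z^30, C_2 ≅ Z^20.

Boundary ∂_1: C_1 → C_0 maps an edge to its endpoints' difference, ∂[p,q] = q − p. For instance
  ∂[v_8,v_9] = [v_9] − [v_8].
This gives a 10×30 integer matrix of rank 9; reducing to Smith normal form yields diagonal entries (1,1,1,1,1,1,1,1,1).

Boundary ∂_2: C_2 → C_1 acts by ∂[p,q,r] = [q,r] − [p,r] + [p,q]. For instance
  ∂[v_0,v_1,v_3] = [v_1,v_3] − [v_0,v_3] + [v_0,v_1],
  ∂[v_7,v_8,v_9] = [v_8,v_9] − [v_7,v_9] + [v_7,v_8].
This gives a 30×20 integer matrix of rank 20; reducing to Smith normal form yields diagonal entries (1,1,1,1,1,1,1,1,1,1,1,1,1,1,1,1,1,1,1,2).

Now H_k = ker ∂_k / im ∂_{k+1}, so:

  H_0: rank C_0 − rank ∂_1 = 10 − 9 = 1, and the invariant factors of ∂_1 are all 1, so H_0 = Z.
  H_1: rank ker ∂_1 − rank ∂_2 = (30 − 9) − 20 = 1, and ∂_2 has invariant factor 2 > 1, so H_1 = Z ⊕ Z/2.
  H_2: rank ker ∂_2 − rank ∂_3 = (20 − 20) − 0 = 0, and there is no ∂_3, so H_2 = 0.

H_0 = Z,  H_1 = Z ⊕ Z/2,  H_2 = 0.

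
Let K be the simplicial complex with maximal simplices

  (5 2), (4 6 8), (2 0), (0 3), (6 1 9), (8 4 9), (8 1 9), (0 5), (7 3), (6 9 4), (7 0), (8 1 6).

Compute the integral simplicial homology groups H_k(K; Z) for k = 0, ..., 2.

H_0 ≅ Z^2,  H_1 ≅ Z^2,  H_2 ≅ Z.

K has 10 vertices, 15 edges, 6 triangles.
rank ∂_0 = 0, rank ∂_1 = 8 ⇒ b_0 = 10 − 0 − 8 = 2; all invariant factors of ∂_1 are 1 so no torsion. So H_0 = Z^2.
rank ∂_1 = 8, rank ∂_2 = 5 ⇒ b_1 = 15 − 8 − 5 = 2; all invariant factors of ∂_2 are 1 so no torsion. So H_1 = Z^2.
rank ∂_2 = 5, rank ∂_3 = 0 ⇒ b_2 = 6 − 5 − 0 = 1. So H_2 = Z.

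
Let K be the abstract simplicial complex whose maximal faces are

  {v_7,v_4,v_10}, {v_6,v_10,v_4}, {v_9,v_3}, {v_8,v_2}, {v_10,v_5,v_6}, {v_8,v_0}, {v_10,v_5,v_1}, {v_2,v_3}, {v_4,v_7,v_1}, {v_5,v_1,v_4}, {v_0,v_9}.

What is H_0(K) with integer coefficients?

Take the total order v_0 < v_1 < v_2 < v_3 < v_4 < v_5 < v_6 < v_7 < v_8 < v_9 < v_10 on the vertex set. Then K (dimension 2) consists of the simplices:

  0-simplices (11): [v_0], [v_1], [v_2], [v_3], [v_4], [v_5], [v_6], [v_7], [v_8], [v_9], [v_10]
  1-simplices (17): (17 of them)
  2-simplices (6): [v_1,v_4,v_5], [v_1,v_4,v_7], [v_1,v_5,v_10], [v_4,v_6,v_10], [v_4,v_7,v_10], [v_5,v_6,v_10]

giving chain groups C_0 ≅ Z^11, C_1 ≅ Z^17, C_2 ≅ Z^6.

Boundary ∂_1: C_1 → C_0 sends each edge [p,q] (with p < q) to q − p.
This gives a 11×17 integer matrix of rank 9; reducing to Smith normal form yields diagonal entries (1,1,1,1,1,1,1,1,1).

The boundary map ∂_2: C_2 → C_1 maps a triangle to the signed sum of its edges. For instance
  ∂[v_1,v_4,v_7] = [v_4,v_7] − [v_1,v_7] + [v_1,v_4],
  ∂[v_1,v_5,v_10] = [v_5,v_10] − [v_1,v_10] + [v_1,v_5].
The resulting 17×6 matrix has rank 6, and its Smith normal form has invariant factors (1,1,1,1,1,1).

From H_k ≅ ker(∂_k) / im(∂_{k+1}) we obtain:

  H_0: rank C_0 − rank ∂_1 = 11 − 9 = 2, and the invariant factors of ∂_1 are all 1, so H_0 ≅ Z^2.

H_0 = Z^2.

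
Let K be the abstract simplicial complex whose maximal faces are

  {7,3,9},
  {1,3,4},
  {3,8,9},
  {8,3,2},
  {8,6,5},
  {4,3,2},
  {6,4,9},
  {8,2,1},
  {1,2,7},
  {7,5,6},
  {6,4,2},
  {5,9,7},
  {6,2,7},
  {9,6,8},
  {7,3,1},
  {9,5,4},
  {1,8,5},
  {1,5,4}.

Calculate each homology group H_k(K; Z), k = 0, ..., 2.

H_0 ≅ Z,  H_1 ≅ Z × Z/2,  H_2 = 0.

K has 9 vertices, 27 edges, 18 triangles.
rank ∂_0 = 0, rank ∂_1 = 8 ⇒ b_0 = 9 − 0 − 8 = 1; all invariant factors of ∂_1 are 1 so no torsion. So H_0 = Z.
rank ∂_1 = 8, rank ∂_2 = 18 ⇒ b_1 = 27 − 8 − 18 = 1; ∂_2 has invariant factor(s) [2] giving torsion. So H_1 = Z × Z/2.
rank ∂_2 = 18, rank ∂_3 = 0 ⇒ b_2 = 18 − 18 − 0 = 0. So H_2 = 0.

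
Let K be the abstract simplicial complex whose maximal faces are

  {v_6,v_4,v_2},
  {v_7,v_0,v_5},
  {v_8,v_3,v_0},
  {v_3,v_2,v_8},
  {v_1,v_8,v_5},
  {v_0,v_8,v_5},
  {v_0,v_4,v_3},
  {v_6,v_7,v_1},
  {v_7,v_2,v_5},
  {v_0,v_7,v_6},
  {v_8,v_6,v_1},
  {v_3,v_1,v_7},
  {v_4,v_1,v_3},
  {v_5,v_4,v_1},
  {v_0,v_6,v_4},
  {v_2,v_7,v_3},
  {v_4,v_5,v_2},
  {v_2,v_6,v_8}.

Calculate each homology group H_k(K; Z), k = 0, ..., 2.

H_0 ≅ Z,  H_1 ≅ Z^2,  H_2 ≅ Z.

Order the vertices as v_0 < v_1 < v_2 < v_3 < v_4 < v_5 < v_6 < v_7 < v_8. Listing each simplex with vertices in this order, K has dimension 2 with simplices:

  0-simplices (9): [v_0], [v_1], [v_2], [v_3], [v_4], [v_5], [v_6], [v_7], [v_8]
  1-simplices (27): (27 of them)
  2-simplices (18): (18 of them)

so the chain groups are C_0 ≅ Z^9, C_1 ≅ Z^27, C_2 ≅ Z^18.

Boundary ∂_1: C_1 → C_0 maps an edge to its endpoints' difference, ∂[p,q] = q − p. For instance
  ∂[v_4,v_6] = [v_6] − [v_4].
This gives a 9×27 integer matrix of rank 8; reducing to Smith normal form yields diagonal entries (1,1,1,1,1,1,1,1).

∂_2: C_2 → C_1 sends each 2-simplex [p,q,r] to [q,r] − [p,r] + [p,q]. For instance
  ∂[v_1,v_5,v_8] = [v_5,v_8] − [v_1,v_8] + [v_1,v_5],
  ∂[v_2,v_4,v_6] = [v_4,v_6] − [v_2,v_6] + [v_2,v_4].
The 27×18 boundary matrix has rank 17 and Smith normal form diag(1,1,1,1,1,1,1,1,1,1,1,1,1,1,1,1,1).

Computing H_k = (kernel of ∂_k) / (image of ∂_{k+1}):

  H_0: rank C_0 − rank ∂_1 = 9 − 8 = 1, and the invariant factors of ∂_1 are all 1, so H_0 = Z.
  H_1: rank ker ∂_1 − rank ∂_2 = (27 − 8) − 17 = 2, and the invariant factors of ∂_2 are all 1, so H_1 = Z^2.
  H_2: rank ker ∂_2 − rank ∂_3 = (18 − 17) − 0 = 1, and there is no ∂_3, so H_2 = Z.

As a check, the Euler characteristic is 9 − 27 + 18 = 0, which agrees with 1 − 2 + 1 = 0.
(K is a triangulation of the torus T^2.)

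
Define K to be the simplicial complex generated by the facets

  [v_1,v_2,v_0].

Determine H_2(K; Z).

H_2 = 0.

Fix the vertex order v_0 < v_1 < v_2 and write every simplex with vertices in increasing order. Then dim K = 2 and the simplices of K are:

  0-simplices (3): [v_0], [v_1], [v_2]
  1-simplices (3): [v_0,v_1], [v_0,v_2], [v_1,v_2]
  2-simplices (1): [v_0,v_1,v_2]

Hence C_0 ≅ Z^3, C_1 ≅ Z^3, C_2 ≅ Z^1.

∂_1: C_1 → C_0 maps an edge to its endpoints' difference, ∂[p,q] = q − p. For instance
  ∂[v_1,v_2] = [v_2] − [v_1].
The resulting 3×3 matrix has rank 2, and its Smith normal form has invariant factors (1,1).

∂_2: C_2 → C_1 acts by ∂[p,q,r] = [q,r] − [p,r] + [p,q]. For instance
  ∂[v_0,v_1,v_2] = [v_1,v_2] − [v_0,v_2] + [v_0,v_1].
As a 3×1 matrix over Z this has rank 1, with invariant factors (1).

From H_k ≅ ker(∂_k) / im(∂_{k+1}) we obtain:

  H_2: rank ker ∂_2 − rank ∂_3 = (1 − 1) − 0 = 0, and there is no ∂_3, so H_2 ≅ 0.

(K is a triangulation of the 2-simplex.)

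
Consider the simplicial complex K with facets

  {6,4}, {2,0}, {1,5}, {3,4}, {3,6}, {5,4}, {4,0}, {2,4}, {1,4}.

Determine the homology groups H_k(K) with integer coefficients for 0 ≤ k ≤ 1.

Take the total order 0 < 1 < 2 < 3 < 4 < 5 < 6 on the vertex set. Then K (dimension 1) consists of the simplices:

  0-simplices (7): [0], [1], [2], [3], [4], [5], [6]
  1-simplices (9): [0,2], [0,4], [1,4], [1,5], [2,4], [3,4], [3,6], [4,5], [4,6]

giving chain groups C_0 ≅ Z^7, C_1 ≅ Z^9.

∂_1: C_1 → C_0 sends each edge [p,q] (with p < q) to q − p.
This gives a 7×9 integer matrix of rank 6; reducing to Smith normal form yields diagonal entries (1,1,1,1,1,1).

Computing H_k = (kernel of ∂_k) / (image of ∂_{k+1}):

  H_0: rank C_0 − rank ∂_1 = 7 − 6 = 1, and the invariant factors of ∂_1 are all 1, so H_0 ≅ Z.
  H_1: rank ker ∂_1 − rank ∂_2 = (9 − 6) − 0 = 3, and there is no ∂_2, so H_1 ≅ Z^3.

(K is a triangulation of a wedge of 3 circles.)

H_0 ≅ Z,  H_1 ≅ Z^3.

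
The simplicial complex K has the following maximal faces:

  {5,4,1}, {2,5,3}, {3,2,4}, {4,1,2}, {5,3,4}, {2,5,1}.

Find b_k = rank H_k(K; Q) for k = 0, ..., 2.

Order the vertices as 1 < 2 < 3 < 4 < 5. Listing each simplex with vertices in this order, K has dimension 2 with simplices:

  0-simplices (5): [1], [2], [3], [4], [5]
  1-simplices (9): [1,2], [1,4], [1,5], [2,3], [2,4], [2,5], [3,4], [3,5], [4,5]
  2-simplices (6): [1,2,4], [1,2,5], [1,4,5], [2,3,4], [2,3,5], [3,4,5]

so the chain groups are C_0 ≅ Z^5, C_1 ≅ Z^9, C_2 ≅ Z^6.

The boundary map ∂_1: C_1 → C_0 sends each edge [p,q] (with p < q) to q − p. For instance
  ∂[1,5] = [5] − [1].
The 5×9 boundary matrix has rank 4 and Smith normal form diag(1,1,1,1).

∂_2: C_2 → C_1 sends each 2-simplex [p,q,r] to [q,r] − [p,r] + [p,q]. For instance
  ∂[2,3,5] = [3,5] − [2,5] + [2,3],
  ∂[2,3,4] = [3,4] − [2,4] + [2,3].
This gives a 9×6 integer matrix of rank 5; reducing to Smith normal form yields diagonal entries (1,1,1,1,1).

Computing H_k = (kernel of ∂_k) / (image of ∂_{k+1}):

  H_0: rank C_0 − rank ∂_1 = 5 − 4 = 1, and the invariant factors of ∂_1 are all 1, so H_0 ≅ Z.
  H_1: rank ker ∂_1 − rank ∂_2 = (9 − 4) − 5 = 0, and the invariant factors of ∂_2 are all 1, so H_1 ≅ 0.
  H_2: rank ker ∂_2 − rank ∂_3 = (6 − 5) − 0 = 1, and there is no ∂_3, so H_2 ≅ Z.

As a check, the Euler characteristic is 5 − 9 + 6 = 2, which agrees with 1 − 0 + 1 = 2.

Hence the Betti numbers are b_0 = 1, b_1 = 0, b_2 = 1.

b_0 = 1, b_1 = 0, b_2 = 1.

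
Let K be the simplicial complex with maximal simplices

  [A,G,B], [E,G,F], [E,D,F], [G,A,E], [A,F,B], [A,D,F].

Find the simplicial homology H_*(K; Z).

H_0 ≅ Z,  H_1 ≅ Z,  H_2 = 0.

Fix the vertex order A < B < D < E < F < G and write every simplex with vertices in increasing order. Then dim K = 2 and the simplices of K are:

  0-simplices (6): A, B, D, E, F, G
  1-simplices (12): AB, AD, AE, AF, AG, BF, BG, DE, DF, EF, EG, FG
  2-simplices (6): ABF, ABG, ADF, AEG, DEF, EFG

Hence C_0 ≅ Z^6, C_1 ≅ Z^12, C_2 ≅ Z^6.

The boundary map ∂_1: C_1 → C_0 is given by ∂[p,q] = [q] − [p].
As a 6×12 matrix over Z this has rank 5, with invariant factors (1,1,1,1,1).

Boundary ∂_2: C_2 → C_1 maps a triangle to the signed sum of its edges. For instance
  ∂EFG = FG − EG + EF,
  ∂ABG = BG − AG + AB.
As a 12×6 matrix over Z this has rank 6, with invariant factors (1,1,1,1,1,1).

Now H_k = ker ∂_k / im ∂_{k+1}, so:

  H_0: rank C_0 − rank ∂_1 = 6 − 5 = 1, and the invariant factors of ∂_1 are all 1, so H_0 = Z.
  H_1: rank ker ∂_1 − rank ∂_2 = (12 − 5) − 6 = 1, and the invariant factors of ∂_2 are all 1, so H_1 = Z.
  H_2: rank ker ∂_2 − rank ∂_3 = (6 − 6) − 0 = 0, and there is no ∂_3, so H_2 = 0.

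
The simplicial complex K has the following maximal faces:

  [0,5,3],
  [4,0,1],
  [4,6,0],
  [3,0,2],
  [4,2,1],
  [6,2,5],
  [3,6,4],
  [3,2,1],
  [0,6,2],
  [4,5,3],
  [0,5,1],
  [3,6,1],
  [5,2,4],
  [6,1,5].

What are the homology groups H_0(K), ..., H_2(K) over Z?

Take the total order 0 < 1 < 2 < 3 < 4 < 5 < 6 on the vertex set. Then K (dimension 2) consists of the simplices:

  0-simplices (7): [0], [1], [2], [3], [4], [5], [6]
  1-simplices (21): [0,1], [0,2], [0,3], [0,4], [0,5], [0,6], [1,2], [1,3], [1,4], [1,5], [1,6], [2,3], [2,4], [2,5], [2,6], [3,4], [3,5], [3,6], [4,5], [4,6], [5,6]
  2-simplices (14): [0,1,4], [0,1,5], [0,2,3], [0,2,6], [0,3,5], [0,4,6], [1,2,3], [1,2,4], [1,3,6], [1,5,6], [2,4,5], [2,5,6], [3,4,5], [3,4,6]

giving chain groups C_0 ≅ Z^7, C_1 ≅ Z^21, C_2 ≅ Z^14.

The boundary map ∂_1: C_1 → C_0 is given by ∂[p,q] = [q] − [p].
As a 7×21 matrix over Z this has rank 6, with invariant factors (1,1,1,1,1,1).

∂_2: C_2 → C_1 maps a triangle to the signed sum of its edges. For instance
  ∂[3,4,6] = [4,6] − [3,6] + [3,4],
  ∂[0,1,4] = [1,4] − [0,4] + [0,1].
The resulting 21×14 matrix has rank 13, and its Smith normal form has invariant factors (1,1,1,1,1,1,1,1,1,1,1,1,1).

Reading off H_k = ker ∂_k / im ∂_{k+1}:

  H_0: rank C_0 − rank ∂_1 = 7 − 6 = 1, and the invariant factors of ∂_1 are all 1, so H_0 = Z.
  H_1: rank ker ∂_1 − rank ∂_2 = (21 − 6) − 13 = 2, and the invariant factors of ∂_2 are all 1, so H_1 = Z^2.
  H_2: rank ker ∂_2 − rank ∂_3 = (14 − 13) − 0 = 1, and there is no ∂_3, so H_2 = Z.

(K is a triangulation of the torus T^2.)

H_0 ≅ Z,  H_1 ≅ Z^2,  H_2 ≅ Z.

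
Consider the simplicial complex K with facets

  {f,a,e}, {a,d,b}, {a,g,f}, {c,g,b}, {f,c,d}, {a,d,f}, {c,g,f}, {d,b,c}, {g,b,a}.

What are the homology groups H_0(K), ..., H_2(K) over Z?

We work with the vertex ordering a < b < c < d < e < f < g. The simplices of K, each written with vertices in increasing order, are:

  0-simplices (7): a, b, c, d, e, f, g
  1-simplices (14): ab, ad, ae, af, ag, bc, bd, bg, cd, cf, cg, df, ef, fg
  2-simplices (9): abd, abg, adf, aef, afg, bcd, bcg, cdf, cfg

giving chain groups C_0 ≅ Z^7, C_1 ≅ Z^14, C_2 ≅ Z^9.

Boundary ∂_1: C_1 → C_0 is given by ∂[p,q] = [q] − [p]. For instance
  ∂df = f − d.
The 7×14 boundary matrix has rank 6 and Smith normal form diag(1,1,1,1,1,1).

The boundary map ∂_2: C_2 → C_1 maps a triangle to the signed sum of its edges. For instance
  ∂abd = bd − ad + ab,
  ∂cfg = fg − cg + cf.
This gives a 14×9 integer matrix of rank 8; reducing to Smith normal form yields diagonal entries (1,1,1,1,1,1,1,1).

Now H_k = ker ∂_k / im ∂_{k+1}, so:

  H_0: rank C_0 − rank ∂_1 = 7 − 6 = 1, and the invariant factors of ∂_1 are all 1, so H_0 = Z.
  H_1: rank ker ∂_1 − rank ∂_2 = (14 − 6) − 8 = 0, and the invariant factors of ∂_2 are all 1, so H_1 = 0.
  H_2: rank ker ∂_2 − rank ∂_3 = (9 − 8) − 0 = 1, and there is no ∂_3, so H_2 = Z.

H_0 ≅ Z,  H_1 = 0,  H_2 ≅ Z.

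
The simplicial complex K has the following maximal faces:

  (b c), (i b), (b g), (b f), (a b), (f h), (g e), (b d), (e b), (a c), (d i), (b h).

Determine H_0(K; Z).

H_0 = Z.

K has 9 vertices, 12 edges.
rank ∂_0 = 0, rank ∂_1 = 8 ⇒ b_0 = 9 − 0 − 8 = 1; all invariant factors of ∂_1 are 1 so no torsion. So H_0 = Z.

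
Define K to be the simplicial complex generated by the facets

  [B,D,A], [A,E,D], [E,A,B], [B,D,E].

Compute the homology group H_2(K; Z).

H_2 ≅ Z.

Fix the vertex order A < B < D < E and write every simplex with vertices in increasing order. Then dim K = 2 and the simplices of K are:

  0-simplices (4): A, B, D, E
  1-simplices (6): AB, AD, AE, BD, BE, DE
  2-simplices (4): ABD, ABE, ADE, BDE

giving chain groups C_0 ≅ Z^4, C_1 ≅ Z^6, C_2 ≅ Z^4.

Boundary ∂_1: C_1 → C_0 maps an edge to its endpoints' difference, ∂[p,q] = q − p.
The 4×6 boundary matrix has rank 3 and Smith normal form diag(1,1,1).

The boundary map ∂_2: C_2 → C_1 acts by ∂[p,q,r] = [q,r] − [p,r] + [p,q]. For instance
  ∂BDE = DE − BE + BD,
  ∂ABD = BD − AD + AB.
This gives a 6×4 integer matrix of rank 3; reducing to Smith normal form yields diagonal entries (1,1,1).

Reading off H_k = ker ∂_k / im ∂_{k+1}:

  H_2: rank ker ∂_2 − rank ∂_3 = (4 − 3) − 0 = 1, and there is no ∂_3, so H_2 = Z.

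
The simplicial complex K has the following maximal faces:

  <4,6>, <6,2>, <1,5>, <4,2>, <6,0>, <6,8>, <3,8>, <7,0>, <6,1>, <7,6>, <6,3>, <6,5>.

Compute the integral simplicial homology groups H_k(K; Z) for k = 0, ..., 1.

H_0 = Z,  H_1 = Z^4.

We work with the vertex ordering 0 < 1 < 2 < 3 < 4 < 5 < 6 < 7 < 8. The simplices of K, each written with vertices in increasing order, are:

  0-simplices (9): [0], [1], [2], [3], [4], [5], [6], [7], [8]
  1-simplices (12): [0,6], [0,7], [1,5], [1,6], [2,4], [2,6], [3,6], [3,8], [4,6], [5,6], [6,7], [6,8]

Hence C_0 ≅ Z^9, C_1 ≅ Z^12.

Boundary ∂_1: C_1 → C_0 sends each edge [p,q] (with p < q) to q − p. For instance
  ∂[1,5] = [5] − [1].
This gives a 9×12 integer matrix of rank 8; reducing to Smith normal form yields diagonal entries (1,1,1,1,1,1,1,1).

From H_k ≅ ker(∂_k) / im(∂_{k+1}) we obtain:

  H_0: rank C_0 − rank ∂_1 = 9 − 8 = 1, and the invariant factors of ∂_1 are all 1, so H_0 ≅ Z.
  H_1: rank ker ∂_1 − rank ∂_2 = (12 − 8) − 0 = 4, and there is no ∂_2, so H_1 ≅ Z^4.

(K is a triangulation of a wedge of 4 circles.)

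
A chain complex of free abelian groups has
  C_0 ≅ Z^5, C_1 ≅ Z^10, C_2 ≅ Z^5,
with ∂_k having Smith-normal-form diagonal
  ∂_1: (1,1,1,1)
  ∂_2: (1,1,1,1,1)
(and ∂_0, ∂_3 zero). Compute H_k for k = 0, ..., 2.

H_0: b_0 = 5 − 0 − 4 = 1; torsion from ∂_1 factors > 1: none. So H_0 = Z.
H_1: b_1 = 10 − 4 − 5 = 1; torsion from ∂_2 factors > 1: none. So H_1 = Z.
H_2: b_2 = 5 − 5 − 0 = 0; torsion from ∂_3 factors > 1: none. So H_2 = 0.

H_0 = Z,  H_1 = Z,  H_2 = 0.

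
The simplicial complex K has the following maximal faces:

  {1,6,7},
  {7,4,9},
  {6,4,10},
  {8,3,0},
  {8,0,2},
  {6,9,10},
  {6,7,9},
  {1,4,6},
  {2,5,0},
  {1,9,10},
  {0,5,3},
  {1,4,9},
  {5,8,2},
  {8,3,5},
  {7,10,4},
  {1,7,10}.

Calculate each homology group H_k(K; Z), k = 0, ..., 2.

Fix the vertex order 0 < 1 < 2 < 3 < 4 < 5 < 6 < 7 < 8 < 9 < 10 and write every simplex with vertices in increasing order. Then dim K = 2 and the simplices of K are:

  0-simplices (11): [0], [1], [2], [3], [4], [5], [6], [7], [8], [9], [10]
  1-simplices (24): (24 of them)
  2-simplices (16): [0,2,5], [0,2,8], [0,3,5], [0,3,8], [1,4,6], [1,4,9], [1,6,7], [1,7,10], [1,9,10], [2,5,8], [3,5,8], [4,6,10], [4,7,9], [4,7,10], [6,7,9], [6,9,10]

Hence C_0 ≅ Z^11, C_1 ≅ Z^24, C_2 ≅ Z^16.

The boundary map ∂_1: C_1 → C_0 is given by ∂[p,q] = [q] − [p]. For instance
  ∂[2,5] = [5] − [2].
As a 11×24 matrix over Z this has rank 9, with invariant factors (1,1,1,1,1,1,1,1,1).

Boundary ∂_2: C_2 → C_1 maps a triangle to the signed sum of its edges. For instance
  ∂[4,6,10] = [6,10] − [4,10] + [4,6],
  ∂[0,3,8] = [3,8] − [0,8] + [0,3].
The resulting 24×16 matrix has rank 15, and its Smith normal form has invariant factors (1,1,1,1,1,1,1,1,1,1,1,1,1,1,2).

Computing H_k = (kernel of ∂_k) / (image of ∂_{k+1}):

  H_0: rank C_0 − rank ∂_1 = 11 − 9 = 2, and the invariant factors of ∂_1 are all 1, so H_0 = Z^2.
  H_1: rank ker ∂_1 − rank ∂_2 = (24 − 9) − 15 = 0, and ∂_2 has invariant factor 2 > 1, so H_1 = Z/2.
  H_2: rank ker ∂_2 − rank ∂_3 = (16 − 15) − 0 = 1, and there is no ∂_3, so H_2 = Z.

As a check, the Euler characteristic is 11 − 24 + 16 = 3, which agrees with 2 − 0 + 1 = 3.

H_0 = Z^2,  H_1 = Z/2,  H_2 = Z.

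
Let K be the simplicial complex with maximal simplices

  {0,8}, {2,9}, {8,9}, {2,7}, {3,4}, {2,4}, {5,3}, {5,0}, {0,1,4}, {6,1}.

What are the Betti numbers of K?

We work with the vertex ordering 0 < 1 < 2 < 3 < 4 < 5 < 6 < 7 < 8 < 9. The simplices of K, each written with vertices in increasing order, are:

  0-simplices (10): [0], [1], [2], [3], [4], [5], [6], [7], [8], [9]
  1-simplices (12): [0,1], [0,4], [0,5], [0,8], [1,4], [1,6], [2,4], [2,7], [2,9], [3,4], [3,5], [8,9]
  2-simplices (1): [0,1,4]

giving chain groups C_0 ≅ Z^10, C_1 ≅ Z^12, C_2 ≅ Z^1.

∂_1: C_1 → C_0 sends each edge [p,q] (with p < q) to q − p. For instance
  ∂[1,4] = [4] − [1].
This gives a 10×12 integer matrix of rank 9; reducing to Smith normal form yields diagonal entries (1,1,1,1,1,1,1,1,1).

The boundary map ∂_2: C_2 → C_1 acts by ∂[p,q,r] = [q,r] − [p,r] + [p,q]. For instance
  ∂[0,1,4] = [1,4] − [0,4] + [0,1].
The 12×1 boundary matrix has rank 1 and Smith normal form diag(1).

From H_k ≅ ker(∂_k) / im(∂_{k+1}) we obtain:

  H_0: rank C_0 − rank ∂_1 = 10 − 9 = 1, and the invariant factors of ∂_1 are all 1, so H_0 = Z.
  H_1: rank ker ∂_1 − rank ∂_2 = (12 − 9) − 1 = 2, and the invariant factors of ∂_2 are all 1, so H_1 = Z^2.
  H_2: rank ker ∂_2 − rank ∂_3 = (1 − 1) − 0 = 0, and there is no ∂_3, so H_2 = 0.

Hence the Betti numbers are b_0 = 1, b_1 = 2, b_2 = 0.

b_0 = 1, b_1 = 2, b_2 = 0.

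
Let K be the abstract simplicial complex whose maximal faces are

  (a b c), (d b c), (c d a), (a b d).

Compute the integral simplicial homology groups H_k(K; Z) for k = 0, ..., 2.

H_0 ≅ Z,  H_1 = 0,  H_2 ≅ Z.

Fix the vertex order a < b < c < d and write every simplex with vertices in increasing order. Then dim K = 2 and the simplices of K are:

  0-simplices (4): a, b, c, d
  1-simplices (6): ab, ac, ad, bc, bd, cd
  2-simplices (4): abc, abd, acd, bcd

giving chain groups C_0 ≅ Z^4, C_1 ≅ Z^6, C_2 ≅ Z^4.

∂_1: C_1 → C_0 maps an edge to its endpoints' difference, ∂[p,q] = q − p.
This gives a 4×6 integer matrix of rank 3; reducing to Smith normal form yields diagonal entries (1,1,1).

∂_2: C_2 → C_1 sends each 2-simplex [p,q,r] to [q,r] − [p,r] + [p,q]. For instance
  ∂abc = bc − ac + ab,
  ∂bcd = cd − bd + bc.
This gives a 6×4 integer matrix of rank 3; reducing to Smith normal form yields diagonal entries (1,1,1).

Reading off H_k = ker ∂_k / im ∂_{k+1}:

  H_0: rank C_0 − rank ∂_1 = 4 − 3 = 1, and the invariant factors of ∂_1 are all 1, so H_0 ≅ Z.
  H_1: rank ker ∂_1 − rank ∂_2 = (6 − 3) − 3 = 0, and the invariant factors of ∂_2 are all 1, so H_1 ≅ 0.
  H_2: rank ker ∂_2 − rank ∂_3 = (4 − 3) − 0 = 1, and there is no ∂_3, so H_2 ≅ Z.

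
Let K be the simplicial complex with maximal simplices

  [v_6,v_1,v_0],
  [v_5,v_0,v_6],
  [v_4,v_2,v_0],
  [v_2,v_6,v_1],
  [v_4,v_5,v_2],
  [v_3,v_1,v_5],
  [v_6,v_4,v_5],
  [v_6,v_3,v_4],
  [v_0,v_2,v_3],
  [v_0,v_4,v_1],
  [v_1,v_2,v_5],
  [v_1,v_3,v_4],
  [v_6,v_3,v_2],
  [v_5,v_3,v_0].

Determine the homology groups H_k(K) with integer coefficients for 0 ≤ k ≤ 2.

K has 7 vertices, 21 edges, 14 triangles.
rank ∂_0 = 0, rank ∂_1 = 6 ⇒ b_0 = 7 − 0 − 6 = 1; all invariant factors of ∂_1 are 1 so no torsion. So H_0 ≅ Z.
rank ∂_1 = 6, rank ∂_2 = 13 ⇒ b_1 = 21 − 6 − 13 = 2; all invariant factors of ∂_2 are 1 so no torsion. So H_1 ≅ Z^2.
rank ∂_2 = 13, rank ∂_3 = 0 ⇒ b_2 = 14 − 13 − 0 = 1. So H_2 ≅ Z.

H_0 ≅ Z,  H_1 ≅ Z^2,  H_2 ≅ Z.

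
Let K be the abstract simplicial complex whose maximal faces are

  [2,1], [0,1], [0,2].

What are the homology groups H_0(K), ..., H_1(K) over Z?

Order the vertices as 0 < 1 < 2. Listing each simplex with vertices in this order, K has dimension 1 with simplices:

  0-simplices (3): [0], [1], [2]
  1-simplices (3): [0,1], [0,2], [1,2]

giving chain groups C_0 ≅ Z^3, C_1 ≅ Z^3.

The boundary map ∂_1: C_1 → C_0 is given by ∂[p,q] = [q] − [p].
The resulting 3×3 matrix has rank 2, and its Smith normal form has invariant factors (1,1).

Computing H_k = (kernel of ∂_k) / (image of ∂_{k+1}):

  H_0: rank C_0 − rank ∂_1 = 3 − 2 = 1, and the invariant factors of ∂_1 are all 1, so H_0 ≅ Z.
  H_1: rank ker ∂_1 − rank ∂_2 = (3 − 2) − 0 = 1, and there is no ∂_2, so H_1 ≅ Z.

As a check, the Euler characteristic is 3 − 3 = 0, which agrees with 1 − 1 = 0.

H_0 = Z,  H_1 = Z.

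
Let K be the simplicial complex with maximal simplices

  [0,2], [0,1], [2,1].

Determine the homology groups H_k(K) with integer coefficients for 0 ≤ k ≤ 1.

H_0 = Z,  H_1 = Z.

Take the total order 0 < 1 < 2 on the vertex set. Then K (dimension 1) consists of the simplices:

  0-simplices (3): [0], [1], [2]
  1-simplices (3): [0,1], [0,2], [1,2]

so the chain groups are C_0 ≅ Z^3, C_1 ≅ Z^3.

The boundary map ∂_1: C_1 → C_0 maps an edge to its endpoints' difference, ∂[p,q] = q − p.
As a 3×3 matrix over Z this has rank 2, with invariant factors (1,1).

Reading off H_k = ker ∂_k / im ∂_{k+1}:

  H_0: rank C_0 − rank ∂_1 = 3 − 2 = 1, and the invariant factors of ∂_1 are all 1, so H_0 ≅ Z.
  H_1: rank ker ∂_1 − rank ∂_2 = (3 − 2) − 0 = 1, and there is no ∂_2, so H_1 ≅ Z.

As a check, the Euler characteristic is 3 − 3 = 0, which agrees with 1 − 1 = 0.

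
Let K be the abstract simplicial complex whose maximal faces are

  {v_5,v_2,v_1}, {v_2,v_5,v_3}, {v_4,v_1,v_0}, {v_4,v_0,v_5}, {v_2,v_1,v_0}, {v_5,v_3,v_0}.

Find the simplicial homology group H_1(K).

K has 6 vertices, 12 edges, 6 triangles.
rank ∂_1 = 5, rank ∂_2 = 6 ⇒ b_1 = 12 − 5 − 6 = 1; all invariant factors of ∂_2 are 1 so no torsion. So H_1 ≅ Z.

H_1 ≅ Z.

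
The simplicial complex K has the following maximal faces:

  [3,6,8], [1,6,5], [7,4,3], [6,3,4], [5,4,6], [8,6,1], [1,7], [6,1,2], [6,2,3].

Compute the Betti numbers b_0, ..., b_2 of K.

Order the vertices as 1 < 2 < 3 < 4 < 5 < 6 < 7 < 8. Listing each simplex with vertices in this order, K has dimension 2 with simplices:

  0-simplices (8): [1], [2], [3], [4], [5], [6], [7], [8]
  1-simplices (16): [1,2], [1,5], [1,6], [1,7], [1,8], [2,3], [2,6], [3,4], [3,6], [3,7], [3,8], [4,5], [4,6], [4,7], [5,6], [6,8]
  2-simplices (8): [1,2,6], [1,5,6], [1,6,8], [2,3,6], [3,4,6], [3,4,7], [3,6,8], [4,5,6]

Hence C_0 ≅ Z^8, C_1 ≅ Z^16, C_2 ≅ Z^8.

The boundary map ∂_1: C_1 → C_0 maps an edge to its endpoints' difference, ∂[p,q] = q − p. For instance
  ∂[3,4] = [4] − [3].
As a 8×16 matrix over Z this has rank 7, with invariant factors (1,1,1,1,1,1,1).

Boundary ∂_2: C_2 → C_1 sends each 2-simplex [p,q,r] to [q,r] − [p,r] + [p,q]. For instance
  ∂[1,6,8] = [6,8] − [1,8] + [1,6],
  ∂[3,4,7] = [4,7] − [3,7] + [3,4].
As a 16×8 matrix over Z this has rank 8, with invariant factors (1,1,1,1,1,1,1,1).

Computing H_k = (kernel of ∂_k) / (image of ∂_{k+1}):

  H_0: rank C_0 − rank ∂_1 = 8 − 7 = 1, and the invariant factors of ∂_1 are all 1, so H_0 = Z.
  H_1: rank ker ∂_1 − rank ∂_2 = (16 − 7) − 8 = 1, and the invariant factors of ∂_2 are all 1, so H_1 = Z.
  H_2: rank ker ∂_2 − rank ∂_3 = (8 − 8) − 0 = 0, and there is no ∂_3, so H_2 = 0.

Hence the Betti numbers are b_0 = 1, b_1 = 1, b_2 = 0.

b_0 = 1, b_1 = 1, b_2 = 0.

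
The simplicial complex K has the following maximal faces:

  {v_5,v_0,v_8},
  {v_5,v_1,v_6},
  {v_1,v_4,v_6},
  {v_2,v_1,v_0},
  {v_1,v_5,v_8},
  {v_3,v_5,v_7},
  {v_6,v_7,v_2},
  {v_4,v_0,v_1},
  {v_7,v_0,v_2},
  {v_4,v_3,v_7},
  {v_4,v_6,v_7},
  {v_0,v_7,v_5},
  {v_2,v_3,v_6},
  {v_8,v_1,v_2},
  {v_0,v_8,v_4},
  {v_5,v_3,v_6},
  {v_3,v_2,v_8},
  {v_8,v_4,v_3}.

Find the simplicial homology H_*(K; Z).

H_0 = Z,  H_1 = Z ⊕ Z/2Z,  H_2 = 0.

Order the vertices as v_0 < v_1 < v_2 < v_3 < v_4 < v_5 < v_6 < v_7 < v_8. Listing each simplex with vertices in this order, K has dimension 2 with simplices:

  0-simplices (9): [v_0], [v_1], [v_2], [v_3], [v_4], [v_5], [v_6], [v_7], [v_8]
  1-simplices (27): (27 of them)
  2-simplices (18): (18 of them)

giving chain groups C_0 ≅ Z^9, C_1 ≅ Z^27, C_2 ≅ Z^18.

The boundary map ∂_1: C_1 → C_0 is given by ∂[p,q] = [q] − [p]. For instance
  ∂[v_0,v_5] = [v_5] − [v_0].
The 9×27 boundary matrix has rank 8 and Smith normal form diag(1,1,1,1,1,1,1,1).

∂_2: C_2 → C_1 sends each 2-simplex [p,q,r] to [q,r] − [p,r] + [p,q]. For instance
  ∂[v_4,v_6,v_7] = [v_6,v_7] − [v_4,v_7] + [v_4,v_6],
  ∂[v_1,v_5,v_6] = [v_5,v_6] − [v_1,v_6] + [v_1,v_5].
The 27×18 boundary matrix has rank 18 and Smith normal form diag(1,1,1,1,1,1,1,1,1,1,1,1,1,1,1,1,1,2).

Computing H_k = (kernel of ∂_k) / (image of ∂_{k+1}):

  H_0: rank C_0 − rank ∂_1 = 9 − 8 = 1, and the invariant factors of ∂_1 are all 1, so H_0 = Z.
  H_1: rank ker ∂_1 − rank ∂_2 = (27 − 8) − 18 = 1, and ∂_2 has invariant factor 2 > 1, so H_1 = Z ⊕ Z/2Z.
  H_2: rank ker ∂_2 − rank ∂_3 = (18 − 18) − 0 = 0, and there is no ∂_3, so H_2 = 0.

(K is a triangulation of the Klein bottle.)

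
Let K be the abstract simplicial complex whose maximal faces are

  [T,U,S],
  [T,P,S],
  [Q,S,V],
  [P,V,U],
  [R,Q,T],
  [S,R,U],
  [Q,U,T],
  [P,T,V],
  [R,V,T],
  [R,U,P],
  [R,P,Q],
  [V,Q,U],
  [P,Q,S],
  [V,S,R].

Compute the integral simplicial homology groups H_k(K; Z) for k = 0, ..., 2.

H_0 = Z,  H_1 = Z^2,  H_2 = Z.

Fix the vertex order P < Q < R < S < T < U < V and write every simplex with vertices in increasing order. Then dim K = 2 and the simplices of K are:

  0-simplices (7): P, Q, R, S, T, U, V
  1-simplices (21): PQ, PR, PS, PT, PU, PV, QR, QS, QT, QU, QV, RS, RT, RU, RV, ST, SU, SV, TU, TV, UV
  2-simplices (14): PQR, PQS, PRU, PST, PTV, PUV, QRT, QSV, QTU, QUV, RSU, RSV, RTV, STU

so the chain groups are C_0 ≅ Z^7, C_1 ≅ Z^21, C_2 ≅ Z^14.

The boundary map ∂_1: C_1 → C_0 maps an edge to its endpoints' difference, ∂[p,q] = q − p.
The resulting 7×21 matrix has rank 6, and its Smith normal form has invariant factors (1,1,1,1,1,1).

Boundary ∂_2: C_2 → C_1 maps a triangle to the signed sum of its edges. For instance
  ∂QTU = TU − QU + QT,
  ∂QRT = RT − QT + QR.
This gives a 21×14 integer matrix of rank 13; reducing to Smith normal form yields diagonal entries (1,1,1,1,1,1,1,1,1,1,1,1,1).

Computing H_k = (kernel of ∂_k) / (image of ∂_{k+1}):

  H_0: rank C_0 − rank ∂_1 = 7 − 6 = 1, and the invariant factors of ∂_1 are all 1, so H_0 = Z.
  H_1: rank ker ∂_1 − rank ∂_2 = (21 − 6) − 13 = 2, and the invariant factors of ∂_2 are all 1, so H_1 = Z^2.
  H_2: rank ker ∂_2 − rank ∂_3 = (14 − 13) − 0 = 1, and there is no ∂_3, so H_2 = Z.

As a check, the Euler characteristic is 7 − 21 + 14 = 0, which agrees with 1 − 2 + 1 = 0.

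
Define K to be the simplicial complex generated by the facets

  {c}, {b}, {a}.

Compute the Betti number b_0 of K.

Take the total order a < b < c on the vertex set. Then K (dimension 0) consists of the simplices:

  0-simplices (3): a, b, c

Hence C_0 ≅ Z^3.

Computing H_k = (kernel of ∂_k) / (image of ∂_{k+1}):

  H_0: rank C_0 − rank ∂_1 = 3 − 0 = 3, and there is no ∂_1, so H_0 = Z^3.

(K is a triangulation of a set of 3 points.)

Hence the Betti numbers are b_0 = 3.

b_0 = 3.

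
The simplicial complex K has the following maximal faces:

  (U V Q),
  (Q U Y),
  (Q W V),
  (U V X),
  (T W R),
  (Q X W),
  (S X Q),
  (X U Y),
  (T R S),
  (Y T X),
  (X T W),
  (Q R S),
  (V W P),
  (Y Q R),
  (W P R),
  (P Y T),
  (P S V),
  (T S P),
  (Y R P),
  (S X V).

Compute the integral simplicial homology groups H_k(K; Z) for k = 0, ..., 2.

Take the total order P < Q < R < S < T < U < V < W < X < Y on the vertex set. Then K (dimension 2) consists of the simplices:

  0-simplices (10): P, Q, R, S, T, U, V, W, X, Y
  1-simplices (30): PR, PS, PT, PV, PW, PY, QR, QS, QU, QV, QW, QX, QY, RS, RT, RW, RY, ST, SV, SX, TW, TX, TY, UV, UX, UY, VW, VX, WX, XY
  2-simplices (20): PRW, PRY, PST, PSV, PTY, PVW, QRS, QRY, QSX, QUV, QUY, QVW, QWX, RST, RTW, SVX, TWX, TXY, UVX, UXY

Hence C_0 ≅ Z^10, C_1 ≅ Z^30, C_2 ≅ Z^20.

∂_1: C_1 → C_0 is given by ∂[p,q] = [q] − [p]. For instance
  ∂ST = T − S.
As a 10×30 matrix over Z this has rank 9, with invariant factors (1,1,1,1,1,1,1,1,1).

∂_2: C_2 → C_1 acts by ∂[p,q,r] = [q,r] − [p,r] + [p,q]. For instance
  ∂TXY = XY − TY + TX,
  ∂QUV = UV − QV + QU.
As a 30×20 matrix over Z this has rank 20, with invariant factors (1,1,1,1,1,1,1,1,1,1,1,1,1,1,1,1,1,1,1,2).

Computing H_k = (kernel of ∂_k) / (image of ∂_{k+1}):

  H_0: rank C_0 − rank ∂_1 = 10 − 9 = 1, and the invariant factors of ∂_1 are all 1, so H_0 ≅ Z.
  H_1: rank ker ∂_1 − rank ∂_2 = (30 − 9) − 20 = 1, and ∂_2 has invariant factor 2 > 1, so H_1 ≅ Z ⊕ Z_2.
  H_2: rank ker ∂_2 − rank ∂_3 = (20 − 20) − 0 = 0, and there is no ∂_3, so H_2 ≅ 0.

(K is a triangulation of the Klein bottle.)

H_0 = Z,  H_1 = Z ⊕ Z_2,  H_2 = 0.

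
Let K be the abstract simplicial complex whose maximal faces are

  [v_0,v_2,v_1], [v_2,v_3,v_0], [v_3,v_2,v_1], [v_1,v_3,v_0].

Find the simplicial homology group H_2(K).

Fix the vertex order v_0 < v_1 < v_2 < v_3 and write every simplex with vertices in increasing order. Then dim K = 2 and the simplices of K are:

  0-simplices (4): [v_0], [v_1], [v_2], [v_3]
  1-simplices (6): [v_0,v_1], [v_0,v_2], [v_0,v_3], [v_1,v_2], [v_1,v_3], [v_2,v_3]
  2-simplices (4): [v_0,v_1,v_2], [v_0,v_1,v_3], [v_0,v_2,v_3], [v_1,v_2,v_3]

giving chain groups C_0 ≅ Z^4, C_1 ≅ Z^6, C_2 ≅ Z^4.

Boundary ∂_1: C_1 → C_0 sends each edge [p,q] (with p < q) to q − p. For instance
  ∂[v_1,v_3] = [v_3] − [v_1].
As a 4×6 matrix over Z this has rank 3, with invariant factors (1,1,1).

∂_2: C_2 → C_1 acts by ∂[p,q,r] = [q,r] − [p,r] + [p,q]. For instance
  ∂[v_0,v_1,v_2] = [v_1,v_2] − [v_0,v_2] + [v_0,v_1],
  ∂[v_0,v_1,v_3] = [v_1,v_3] − [v_0,v_3] + [v_0,v_1].
The 6×4 boundary matrix has rank 3 and Smith normal form diag(1,1,1).

From H_k ≅ ker(∂_k) / im(∂_{k+1}) we obtain:

  H_2: rank ker ∂_2 − rank ∂_3 = (4 − 3) − 0 = 1, and there is no ∂_3, so H_2 ≅ Z.

(K is a triangulation of the 2-sphere S^2.)

H_2 = Z.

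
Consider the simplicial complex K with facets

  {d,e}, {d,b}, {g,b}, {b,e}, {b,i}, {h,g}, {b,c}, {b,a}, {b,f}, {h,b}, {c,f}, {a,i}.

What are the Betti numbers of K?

b_0 = 1, b_1 = 4.

Order the vertices as a < b < c < d < e < f < g < h < i. Listing each simplex with vertices in this order, K has dimension 1 with simplices:

  0-simplices (9): a, b, c, d, e, f, g, h, i
  1-simplices (12): ab, ai, bc, bd, be, bf, bg, bh, bi, cf, de, gh

so the chain groups are C_0 ≅ Z^9, C_1 ≅ Z^12.

The boundary map ∂_1: C_1 → C_0 is given by ∂[p,q] = [q] − [p]. For instance
  ∂be = e − b.
This gives a 9×12 integer matrix of rank 8; reducing to Smith normal form yields diagonal entries (1,1,1,1,1,1,1,1).

From H_k ≅ ker(∂_k) / im(∂_{k+1}) we obtain:

  H_0: rank C_0 − rank ∂_1 = 9 − 8 = 1, and the invariant factors of ∂_1 are all 1, so H_0 = Z.
  H_1: rank ker ∂_1 − rank ∂_2 = (12 − 8) − 0 = 4, and there is no ∂_2, so H_1 = Z^4.

(K is a triangulation of a wedge of 4 circles.)

Hence the Betti numbers are b_0 = 1, b_1 = 4.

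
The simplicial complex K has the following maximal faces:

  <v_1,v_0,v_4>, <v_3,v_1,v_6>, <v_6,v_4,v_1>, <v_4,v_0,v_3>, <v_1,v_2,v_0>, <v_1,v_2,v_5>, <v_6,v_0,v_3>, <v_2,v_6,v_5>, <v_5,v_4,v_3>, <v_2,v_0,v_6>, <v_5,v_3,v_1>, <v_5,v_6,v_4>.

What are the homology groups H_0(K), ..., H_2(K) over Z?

H_0 = Z,  H_1 = Z_2,  H_2 = 0.

Take the total order v_0 < v_1 < v_2 < v_3 < v_4 < v_5 < v_6 on the vertex set. Then K (dimension 2) consists of the simplices:

  0-simplices (7): [v_0], [v_1], [v_2], [v_3], [v_4], [v_5], [v_6]
  1-simplices (18): (18 of them)
  2-simplices (12): (12 of them)

Hence C_0 ≅ Z^7, C_1 ≅ Z^18, C_2 ≅ Z^12.

Boundary ∂_1: C_1 → C_0 is given by ∂[p,q] = [q] − [p]. For instance
  ∂[v_0,v_6] = [v_6] − [v_0].
The 7×18 boundary matrix has rank 6 and Smith normal form diag(1,1,1,1,1,1).

The boundary map ∂_2: C_2 → C_1 maps a triangle to the signed sum of its edges. For instance
  ∂[v_0,v_1,v_4] = [v_1,v_4] − [v_0,v_4] + [v_0,v_1],
  ∂[v_1,v_2,v_5] = [v_2,v_5] − [v_1,v_5] + [v_1,v_2].
This gives a 18×12 integer matrix of rank 12; reducing to Smith normal form yields diagonal entries (1,1,1,1,1,1,1,1,1,1,1,2).

From H_k ≅ ker(∂_k) / im(∂_{k+1}) we obtain:

  H_0: rank C_0 − rank ∂_1 = 7 − 6 = 1, and the invariant factors of ∂_1 are all 1, so H_0 ≅ Z.
  H_1: rank ker ∂_1 − rank ∂_2 = (18 − 6) − 12 = 0, and ∂_2 has invariant factor 2 > 1, so H_1 ≅ Z_2.
  H_2: rank ker ∂_2 − rank ∂_3 = (12 − 12) − 0 = 0, and there is no ∂_3, so H_2 ≅ 0.

As a check, the Euler characteristic is 7 − 18 + 12 = 1, which agrees with 1 − 0 + 0 = 1.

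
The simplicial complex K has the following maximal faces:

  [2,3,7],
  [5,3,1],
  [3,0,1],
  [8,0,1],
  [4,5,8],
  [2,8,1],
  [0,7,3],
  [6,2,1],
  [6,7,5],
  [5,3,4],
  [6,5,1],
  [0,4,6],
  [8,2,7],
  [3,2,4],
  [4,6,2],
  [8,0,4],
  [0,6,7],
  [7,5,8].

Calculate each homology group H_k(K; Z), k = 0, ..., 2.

H_0 = Z,  H_1 = Z^2,  H_2 = Z.

Take the total order 0 < 1 < 2 < 3 < 4 < 5 < 6 < 7 < 8 on the vertex set. Then K (dimension 2) consists of the simplices:

  0-simplices (9): [0], [1], [2], [3], [4], [5], [6], [7], [8]
  1-simplices (27): (27 of them)
  2-simplices (18): [0,1,3], [0,1,8], [0,3,7], [0,4,6], [0,4,8], [0,6,7], [1,2,6], [1,2,8], [1,3,5], [1,5,6], [2,3,4], [2,3,7], [2,4,6], [2,7,8], [3,4,5], [4,5,8], [5,6,7], [5,7,8]

so the chain groups are C_0 ≅ Z^9, C_1 ≅ Z^27, C_2 ≅ Z^18.

∂_1: C_1 → C_0 is given by ∂[p,q] = [q] − [p]. For instance
  ∂[2,8] = [8] − [2].
As a 9×27 matrix over Z this has rank 8, with invariant factors (1,1,1,1,1,1,1,1).

The boundary map ∂_2: C_2 → C_1 acts by ∂[p,q,r] = [q,r] − [p,r] + [p,q]. For instance
  ∂[0,3,7] = [3,7] − [0,7] + [0,3],
  ∂[2,3,7] = [3,7] − [2,7] + [2,3].
This gives a 27×18 integer matrix of rank 17; reducing to Smith normal form yields diagonal entries (1,1,1,1,1,1,1,1,1,1,1,1,1,1,1,1,1).

From H_k ≅ ker(∂_k) / im(∂_{k+1}) we obtain:

  H_0: rank C_0 − rank ∂_1 = 9 − 8 = 1, and the invariant factors of ∂_1 are all 1, so H_0 ≅ Z.
  H_1: rank ker ∂_1 − rank ∂_2 = (27 − 8) − 17 = 2, and the invariant factors of ∂_2 are all 1, so H_1 ≅ Z^2.
  H_2: rank ker ∂_2 − rank ∂_3 = (18 − 17) − 0 = 1, and there is no ∂_3, so H_2 ≅ Z.

(K is a triangulation of the torus T^2.)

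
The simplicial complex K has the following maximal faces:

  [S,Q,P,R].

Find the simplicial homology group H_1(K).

H_1 ≅ 0.

Take the total order P < Q < R < S on the vertex set. Then K (dimension 3) consists of the simplices:

  0-simplices (4): P, Q, R, S
  1-simplices (6): PQ, PR, PS, QR, QS, RS
  2-simplices (4): PQR, PQS, PRS, QRS
  3-simplices (1): PQRS

Hence C_0 ≅ Z^4, C_1 ≅ Z^6, C_2 ≅ Z^4, C_3 ≅ Z^1.

The boundary map ∂_1: C_1 → C_0 maps an edge to its endpoints' difference, ∂[p,q] = q − p.
As a 4×6 matrix over Z this has rank 3, with invariant factors (1,1,1).

Boundary ∂_2: C_2 → C_1 sends each 2-simplex [p,q,r] to [q,r] − [p,r] + [p,q]. For instance
  ∂QRS = RS − QS + QR,
  ∂PQS = QS − PS + PQ.
As a 6×4 matrix over Z this has rank 3, with invariant factors (1,1,1).

Boundary ∂_3: C_3 → C_2 sends each 3-simplex σ to the alternating sum Σ_i (−1)^i (σ with its i-th vertex removed). For instance
  ∂PQRS = QRS − PRS + PQS − PQR.
The 4×1 boundary matrix has rank 1 and Smith normal form diag(1).

Now H_k = ker ∂_k / im ∂_{k+1}, so:

  H_1: rank ker ∂_1 − rank ∂_2 = (6 − 3) − 3 = 0, and the invariant factors of ∂_2 are all 1, so H_1 = 0.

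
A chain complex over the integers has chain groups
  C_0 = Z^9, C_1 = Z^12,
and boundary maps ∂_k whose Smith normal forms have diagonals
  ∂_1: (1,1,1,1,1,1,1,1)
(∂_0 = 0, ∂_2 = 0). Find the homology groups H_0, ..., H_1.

H_0: b_0 = 9 − 0 − 8 = 1; torsion from ∂_1 factors > 1: none. So H_0 = Z.
H_1: b_1 = 12 − 8 − 0 = 4; torsion from ∂_2 factors > 1: none. So H_1 = Z^4.

H_0 = Z,  H_1 = Z^4.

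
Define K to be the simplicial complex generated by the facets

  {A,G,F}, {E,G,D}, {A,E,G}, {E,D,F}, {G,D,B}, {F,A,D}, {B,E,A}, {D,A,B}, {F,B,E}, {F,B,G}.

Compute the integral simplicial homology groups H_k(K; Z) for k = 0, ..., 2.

H_0 ≅ Z,  H_1 ≅ Z/2Z,  H_2 = 0.

Order the vertices as A < B < D < E < F < G. Listing each simplex with vertices in this order, K has dimension 2 with simplices:

  0-simplices (6): A, B, D, E, F, G
  1-simplices (15): AB, AD, AE, AF, AG, BD, BE, BF, BG, DE, DF, DG, EF, EG, FG
  2-simplices (10): ABD, ABE, ADF, AEG, AFG, BDG, BEF, BFG, DEF, DEG

giving chain groups C_0 ≅ Z^6, C_1 ≅ Z^15, C_2 ≅ Z^10.

The boundary map ∂_1: C_1 → C_0 is given by ∂[p,q] = [q] − [p]. For instance
  ∂BD = D − B.
This gives a 6×15 integer matrix of rank 5; reducing to Smith normal form yields diagonal entries (1,1,1,1,1).

The boundary map ∂_2: C_2 → C_1 maps a triangle to the signed sum of its edges. For instance
  ∂DEG = EG − DG + DE,
  ∂ADF = DF − AF + AD.
This gives a 15×10 integer matrix of rank 10; reducing to Smith normal form yields diagonal entries (1,1,1,1,1,1,1,1,1,2).

From H_k ≅ ker(∂_k) / im(∂_{k+1}) we obtain:

  H_0: rank C_0 − rank ∂_1 = 6 − 5 = 1, and the invariant factors of ∂_1 are all 1, so H_0 ≅ Z.
  H_1: rank ker ∂_1 − rank ∂_2 = (15 − 5) − 10 = 0, and ∂_2 has invariant factor 2 > 1, so H_1 ≅ Z/2Z.
  H_2: rank ker ∂_2 − rank ∂_3 = (10 − 10) − 0 = 0, and there is no ∂_3, so H_2 ≅ 0.

As a check, the Euler characteristic is 6 − 15 + 10 = 1, which agrees with 1 − 0 + 0 = 1.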